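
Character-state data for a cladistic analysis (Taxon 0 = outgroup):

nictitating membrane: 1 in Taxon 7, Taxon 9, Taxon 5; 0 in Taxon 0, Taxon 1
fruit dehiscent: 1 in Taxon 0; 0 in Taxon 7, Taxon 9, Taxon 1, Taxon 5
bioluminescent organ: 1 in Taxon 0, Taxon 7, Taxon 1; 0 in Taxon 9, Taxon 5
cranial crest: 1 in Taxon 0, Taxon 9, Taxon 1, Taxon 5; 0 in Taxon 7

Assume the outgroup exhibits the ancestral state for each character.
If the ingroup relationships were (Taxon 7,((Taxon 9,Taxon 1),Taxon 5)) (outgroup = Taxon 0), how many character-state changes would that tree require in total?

Map each character onto (Taxon 7,((Taxon 9,Taxon 1),Taxon 5)) (rooted by Taxon 0) and count the minimum state changes it requires (Fitch parsimony):
nictitating membrane: 2; fruit dehiscent: 1; bioluminescent organ: 2; cranial crest: 1.
Total tree length = 6.

6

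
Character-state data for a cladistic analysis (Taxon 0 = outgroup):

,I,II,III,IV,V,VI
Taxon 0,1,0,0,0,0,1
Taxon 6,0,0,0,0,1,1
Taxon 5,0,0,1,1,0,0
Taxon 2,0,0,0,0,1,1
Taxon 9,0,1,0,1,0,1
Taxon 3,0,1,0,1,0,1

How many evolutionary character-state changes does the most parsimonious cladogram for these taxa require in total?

Character polarity is set by the outgroup: the derived state is whichever differs from the outgroup's state, so for I, VI the derived state is '0', and for the remaining characters it is '1'.
I (derived state '0') is shared by all ingroup taxa — unites the whole ingroup.
Only Taxon 3 and Taxon 9 show the derived state '1' for II, supporting them as a clade.
III (derived state '1') is unique to Taxon 5 (autapomorphy; uninformative for grouping).
Only Taxon 3, Taxon 5, and Taxon 9 show the derived state '1' for IV, supporting them as a clade.
V: derived state '1' in Taxon 2 and Taxon 6 only — synapomorphy for {Taxon 2, Taxon 6}.
VI: derived state '0' in Taxon 5 only — an autapomorphy, so it tells us nothing about relationships among taxa.
Most parsimonious ingroup topology: (((Taxon 9,Taxon 3),Taxon 5),(Taxon 2,Taxon 6)).
Changes per character on this tree: I: 1; II: 1; III: 1; IV: 1; V: 1; VI: 1.
Total = 6.

6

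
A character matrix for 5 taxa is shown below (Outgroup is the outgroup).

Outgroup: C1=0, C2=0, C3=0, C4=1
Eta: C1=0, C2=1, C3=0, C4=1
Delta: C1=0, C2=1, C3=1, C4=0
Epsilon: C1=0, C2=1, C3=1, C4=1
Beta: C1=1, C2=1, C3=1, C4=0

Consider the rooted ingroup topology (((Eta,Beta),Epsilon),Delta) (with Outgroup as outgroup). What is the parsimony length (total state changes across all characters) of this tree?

Map each character onto (((Eta,Beta),Epsilon),Delta) (rooted by Outgroup) and count the minimum state changes it requires (Fitch parsimony):
C1: 1; C2: 1; C3: 2; C4: 2.
Total tree length = 6.

6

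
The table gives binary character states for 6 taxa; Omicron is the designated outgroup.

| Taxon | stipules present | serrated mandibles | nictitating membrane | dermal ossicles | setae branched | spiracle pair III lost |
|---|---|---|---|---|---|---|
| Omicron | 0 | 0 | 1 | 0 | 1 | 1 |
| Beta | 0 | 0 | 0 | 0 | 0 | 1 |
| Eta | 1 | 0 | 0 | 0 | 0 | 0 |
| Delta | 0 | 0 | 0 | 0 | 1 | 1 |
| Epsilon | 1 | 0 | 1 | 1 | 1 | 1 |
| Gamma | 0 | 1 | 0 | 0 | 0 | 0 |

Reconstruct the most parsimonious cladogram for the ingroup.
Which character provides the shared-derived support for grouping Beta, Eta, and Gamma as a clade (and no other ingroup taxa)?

setae branched

Character polarity is set by the outgroup: the derived state is whichever differs from the outgroup's state, so for nictitating membrane, setae branched, spiracle pair III lost the derived state is '0', and for the remaining characters it is '1'.
stipules present groups Epsilon and Eta, which is incompatible with the clades supported by the remaining characters; treating it as convergent (homoplasy) costs fewer steps than any alternative tree.
serrated mandibles (derived state '1') is unique to Gamma (autapomorphy; uninformative for grouping).
nictitating membrane (derived state '0') is shared by Beta, Delta, Eta, and Gamma — a synapomorphy uniting that clade.
dermal ossicles (derived state '1') is unique to Epsilon (autapomorphy; uninformative for grouping).
setae branched: derived state '0' in Beta, Eta, and Gamma only — synapomorphy for {Beta, Eta, Gamma}.
spiracle pair III lost (derived state '0') is shared by Eta and Gamma — a synapomorphy uniting that clade.
Most parsimonious ingroup topology: (((Beta,(Eta,Gamma)),Delta),Epsilon).
The clade {Beta, Eta, Gamma} is supported by setae branched: its derived state '0' occurs in exactly those taxa and in no other taxon (including the outgroup).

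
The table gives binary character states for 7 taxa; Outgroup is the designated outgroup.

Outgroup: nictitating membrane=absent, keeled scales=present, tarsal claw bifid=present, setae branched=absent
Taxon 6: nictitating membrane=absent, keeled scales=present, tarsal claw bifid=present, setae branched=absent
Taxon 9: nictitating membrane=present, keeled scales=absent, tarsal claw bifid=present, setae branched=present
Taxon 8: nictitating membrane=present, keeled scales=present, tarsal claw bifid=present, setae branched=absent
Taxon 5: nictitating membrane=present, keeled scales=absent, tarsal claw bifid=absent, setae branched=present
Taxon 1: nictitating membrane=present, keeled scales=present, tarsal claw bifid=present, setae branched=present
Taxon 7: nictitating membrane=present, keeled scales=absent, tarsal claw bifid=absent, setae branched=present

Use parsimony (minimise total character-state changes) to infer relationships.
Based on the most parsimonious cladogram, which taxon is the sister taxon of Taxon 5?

Character polarity is set by the outgroup: the derived state is whichever differs from the outgroup's state, so for keeled scales, tarsal claw bifid the derived state is 'absent', and for the remaining characters it is 'present'.
Only Taxon 1, Taxon 5, Taxon 7, Taxon 8, and Taxon 9 show the derived state 'present' for nictitating membrane, supporting them as a clade.
keeled scales (derived state 'absent') is shared by Taxon 5, Taxon 7, and Taxon 9 — a synapomorphy uniting that clade.
tarsal claw bifid: derived state 'absent' in Taxon 5 and Taxon 7 only — synapomorphy for {Taxon 5, Taxon 7}.
setae branched (derived state 'present') is shared by Taxon 1, Taxon 5, Taxon 7, and Taxon 9 — a synapomorphy uniting that clade.
Most parsimonious ingroup topology: (Taxon 6,(((Taxon 9,(Taxon 5,Taxon 7)),Taxon 1),Taxon 8)).
Taxon 5 and Taxon 7 form a cherry on this tree, so they are sister taxa.

Taxon 7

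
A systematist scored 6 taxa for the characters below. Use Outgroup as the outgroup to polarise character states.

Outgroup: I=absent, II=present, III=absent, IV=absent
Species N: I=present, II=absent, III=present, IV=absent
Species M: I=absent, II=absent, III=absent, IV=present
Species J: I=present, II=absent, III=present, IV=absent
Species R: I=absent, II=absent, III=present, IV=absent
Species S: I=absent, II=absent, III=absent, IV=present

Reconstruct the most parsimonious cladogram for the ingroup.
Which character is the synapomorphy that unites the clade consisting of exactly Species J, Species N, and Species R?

Character polarity is set by the outgroup: the derived state is whichever differs from the outgroup's state, so for II the derived state is 'absent', and for the remaining characters it is 'present'.
Only Species J and Species N show the derived state 'present' for I, supporting them as a clade.
II (derived state 'absent') is shared by all ingroup taxa — unites the whole ingroup.
Only Species J, Species N, and Species R show the derived state 'present' for III, supporting them as a clade.
IV (derived state 'present') is shared by Species M and Species S — a synapomorphy uniting that clade.
Most parsimonious ingroup topology: (((Species N,Species J),Species R),(Species M,Species S)).
The clade {Species J, Species N, Species R} is supported by III: its derived state 'present' occurs in exactly those taxa and in no other taxon (including the outgroup).

III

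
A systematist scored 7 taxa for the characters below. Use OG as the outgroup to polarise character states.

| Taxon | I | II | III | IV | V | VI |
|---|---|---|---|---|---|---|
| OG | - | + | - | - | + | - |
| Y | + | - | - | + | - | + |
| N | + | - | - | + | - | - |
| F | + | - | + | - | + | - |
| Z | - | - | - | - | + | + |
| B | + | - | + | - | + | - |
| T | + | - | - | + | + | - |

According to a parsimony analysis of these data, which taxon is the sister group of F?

B

Character polarity is set by the outgroup: the derived state is whichever differs from the outgroup's state, so for II, V the derived state is '-', and for the remaining characters it is '+'.
Only B, F, N, T, and Y show the derived state '+' for I, supporting them as a clade.
All ingroup taxa share the derived state '-' for II; it defines the ingroup but does not resolve relationships within it.
III (derived state '+') is shared by B and F — a synapomorphy uniting that clade.
Only N, T, and Y show the derived state '+' for IV, supporting them as a clade.
V (derived state '-') is shared by N and Y — a synapomorphy uniting that clade.
VI groups Y and Z, which is incompatible with the clades supported by the remaining characters; treating it as convergent (homoplasy) costs fewer steps than any alternative tree.
Most parsimonious ingroup topology: ((((Y,N),T),(F,B)),Z).
F and B form a cherry on this tree, so they are sister taxa.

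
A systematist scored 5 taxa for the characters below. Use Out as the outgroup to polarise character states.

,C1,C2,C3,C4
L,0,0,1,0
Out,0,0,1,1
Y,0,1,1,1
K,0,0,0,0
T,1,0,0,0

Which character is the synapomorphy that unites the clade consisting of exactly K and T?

C3

Character polarity is set by the outgroup: the derived state is whichever differs from the outgroup's state, so for C3, C4 the derived state is '0', and for the remaining characters it is '1'.
C1 (derived state '1') is unique to T (autapomorphy; uninformative for grouping).
C2 (derived state '1') is unique to Y (autapomorphy; uninformative for grouping).
C3: derived state '0' in K and T only — synapomorphy for {K, T}.
Only K, L, and T show the derived state '0' for C4, supporting them as a clade.
Most parsimonious ingroup topology: (((K,T),L),Y).
The clade {K, T} is supported by C3: its derived state '0' occurs in exactly those taxa and in no other taxon (including the outgroup).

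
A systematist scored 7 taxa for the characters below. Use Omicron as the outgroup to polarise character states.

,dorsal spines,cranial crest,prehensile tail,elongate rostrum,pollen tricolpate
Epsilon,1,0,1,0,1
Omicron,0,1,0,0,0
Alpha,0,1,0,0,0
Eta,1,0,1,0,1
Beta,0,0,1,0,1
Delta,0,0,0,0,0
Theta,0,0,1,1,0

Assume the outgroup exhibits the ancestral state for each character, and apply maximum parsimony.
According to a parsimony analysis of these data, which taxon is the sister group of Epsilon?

Character polarity is set by the outgroup: the derived state is whichever differs from the outgroup's state, so for cranial crest the derived state is '0', and for the remaining characters it is '1'.
Only Epsilon and Eta show the derived state '1' for dorsal spines, supporting them as a clade.
cranial crest (derived state '0') is shared by Beta, Delta, Epsilon, Eta, and Theta — a synapomorphy uniting that clade.
prehensile tail: derived state '1' in Beta, Epsilon, Eta, and Theta only — synapomorphy for {Beta, Epsilon, Eta, Theta}.
elongate rostrum (derived state '1') is unique to Theta (autapomorphy; uninformative for grouping).
pollen tricolpate: derived state '1' in Beta, Epsilon, and Eta only — synapomorphy for {Beta, Epsilon, Eta}.
Most parsimonious ingroup topology: (((((Eta,Epsilon),Beta),Theta),Delta),Alpha).
Epsilon and Eta form a cherry on this tree, so they are sister taxa.

Eta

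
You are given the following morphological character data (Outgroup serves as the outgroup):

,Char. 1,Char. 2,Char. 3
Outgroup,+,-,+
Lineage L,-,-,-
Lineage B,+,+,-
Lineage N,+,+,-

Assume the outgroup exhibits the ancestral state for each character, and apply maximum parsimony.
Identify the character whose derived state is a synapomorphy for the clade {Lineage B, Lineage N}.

Character polarity is set by the outgroup: the derived state is whichever differs from the outgroup's state, so for Char. 1, Char. 3 the derived state is '-', and for the remaining characters it is '+'.
Char. 1 (derived state '-') is unique to Lineage L (autapomorphy; uninformative for grouping).
Only Lineage B and Lineage N show the derived state '+' for Char. 2, supporting them as a clade.
Char. 3 (derived state '-') is shared by all ingroup taxa — unites the whole ingroup.
Most parsimonious ingroup topology: (Lineage L,(Lineage B,Lineage N)).
The clade {Lineage B, Lineage N} is supported by Char. 2: its derived state '+' occurs in exactly those taxa and in no other taxon (including the outgroup).

Char. 2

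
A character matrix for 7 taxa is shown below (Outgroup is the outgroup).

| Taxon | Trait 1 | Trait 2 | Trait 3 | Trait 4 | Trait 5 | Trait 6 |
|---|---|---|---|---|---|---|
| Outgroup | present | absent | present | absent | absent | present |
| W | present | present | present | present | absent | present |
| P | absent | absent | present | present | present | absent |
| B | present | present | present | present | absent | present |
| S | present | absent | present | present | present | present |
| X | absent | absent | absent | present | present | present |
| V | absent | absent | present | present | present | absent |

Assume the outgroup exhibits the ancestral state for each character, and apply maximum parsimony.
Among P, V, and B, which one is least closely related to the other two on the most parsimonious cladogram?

Character polarity is set by the outgroup: the derived state is whichever differs from the outgroup's state, so for Trait 1, Trait 3, Trait 6 the derived state is 'absent', and for the remaining characters it is 'present'.
Trait 1 (derived state 'absent') is shared by P, V, and X — a synapomorphy uniting that clade.
Only B and W show the derived state 'present' for Trait 2, supporting them as a clade.
Trait 3: derived state 'absent' in X only — an autapomorphy, so it tells us nothing about relationships among taxa.
All ingroup taxa share the derived state 'present' for Trait 4; it defines the ingroup but does not resolve relationships within it.
Only P, S, V, and X show the derived state 'present' for Trait 5, supporting them as a clade.
Only P and V show the derived state 'absent' for Trait 6, supporting them as a clade.
Most parsimonious ingroup topology: ((W,B),(((P,V),X),S)).
P and V share a more recent common ancestor with each other than either does with B, so B is the least closely related of the three.

B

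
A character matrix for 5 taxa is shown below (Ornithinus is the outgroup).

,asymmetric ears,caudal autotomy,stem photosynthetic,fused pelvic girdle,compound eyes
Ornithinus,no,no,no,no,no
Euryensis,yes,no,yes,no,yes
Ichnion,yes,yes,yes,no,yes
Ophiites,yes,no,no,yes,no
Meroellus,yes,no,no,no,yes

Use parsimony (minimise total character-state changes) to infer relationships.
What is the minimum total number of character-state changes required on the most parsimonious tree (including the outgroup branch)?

5

The outgroup has state 'no' for every character, so 'yes' is the derived state throughout.
All ingroup taxa share the derived state 'yes' for asymmetric ears; it defines the ingroup but does not resolve relationships within it.
caudal autotomy (derived state 'yes') is unique to Ichnion (autapomorphy; uninformative for grouping).
Only Euryensis and Ichnion show the derived state 'yes' for stem photosynthetic, supporting them as a clade.
fused pelvic girdle: derived state 'yes' in Ophiites only — an autapomorphy, so it tells us nothing about relationships among taxa.
Only Euryensis, Ichnion, and Meroellus show the derived state 'yes' for compound eyes, supporting them as a clade.
Most parsimonious ingroup topology: (Ophiites,(Meroellus,(Euryensis,Ichnion))).
Changes per character on this tree: asymmetric ears: 1; caudal autotomy: 1; stem photosynthetic: 1; fused pelvic girdle: 1; compound eyes: 1.
Total = 5.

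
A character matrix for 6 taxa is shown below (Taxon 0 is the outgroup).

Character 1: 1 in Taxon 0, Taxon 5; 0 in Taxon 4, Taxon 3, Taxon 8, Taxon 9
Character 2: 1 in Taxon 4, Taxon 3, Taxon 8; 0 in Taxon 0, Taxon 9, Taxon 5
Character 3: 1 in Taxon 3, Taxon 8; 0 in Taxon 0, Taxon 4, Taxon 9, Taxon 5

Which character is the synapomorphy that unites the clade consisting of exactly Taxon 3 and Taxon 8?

Character 3

Character polarity is set by the outgroup: the derived state is whichever differs from the outgroup's state, so for Character 1 the derived state is '0', and for the remaining characters it is '1'.
Character 1: derived state '0' in Taxon 3, Taxon 4, Taxon 8, and Taxon 9 only — synapomorphy for {Taxon 3, Taxon 4, Taxon 8, Taxon 9}.
Character 2: derived state '1' in Taxon 3, Taxon 4, and Taxon 8 only — synapomorphy for {Taxon 3, Taxon 4, Taxon 8}.
Character 3 (derived state '1') is shared by Taxon 3 and Taxon 8 — a synapomorphy uniting that clade.
Most parsimonious ingroup topology: (((Taxon 4,(Taxon 3,Taxon 8)),Taxon 9),Taxon 5).
The clade {Taxon 3, Taxon 8} is supported by Character 3: its derived state '1' occurs in exactly those taxa and in no other taxon (including the outgroup).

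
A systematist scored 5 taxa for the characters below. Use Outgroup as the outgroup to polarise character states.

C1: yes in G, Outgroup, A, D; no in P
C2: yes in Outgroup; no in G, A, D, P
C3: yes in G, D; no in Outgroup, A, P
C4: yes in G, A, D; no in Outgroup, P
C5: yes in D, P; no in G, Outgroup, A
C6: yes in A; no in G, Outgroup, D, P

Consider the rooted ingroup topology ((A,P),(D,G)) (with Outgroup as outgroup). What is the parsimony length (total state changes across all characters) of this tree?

8

Map each character onto ((A,P),(D,G)) (rooted by Outgroup) and count the minimum state changes it requires (Fitch parsimony):
C1: 1; C2: 1; C3: 1; C4: 2; C5: 2; C6: 1.
Total tree length = 8.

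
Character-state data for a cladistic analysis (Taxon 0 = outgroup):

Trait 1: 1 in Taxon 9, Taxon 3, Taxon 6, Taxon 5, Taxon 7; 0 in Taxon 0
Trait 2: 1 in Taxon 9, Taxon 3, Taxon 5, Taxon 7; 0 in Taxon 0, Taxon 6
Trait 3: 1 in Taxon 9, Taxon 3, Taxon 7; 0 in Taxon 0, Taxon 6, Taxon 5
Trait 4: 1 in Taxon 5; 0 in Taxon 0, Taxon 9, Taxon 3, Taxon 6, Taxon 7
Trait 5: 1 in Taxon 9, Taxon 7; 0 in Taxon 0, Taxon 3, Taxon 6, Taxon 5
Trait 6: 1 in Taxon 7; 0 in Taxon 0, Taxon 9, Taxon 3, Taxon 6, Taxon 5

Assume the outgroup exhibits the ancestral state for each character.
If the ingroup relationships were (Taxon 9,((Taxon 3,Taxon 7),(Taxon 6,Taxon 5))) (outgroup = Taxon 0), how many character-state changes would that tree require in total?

Map each character onto (Taxon 9,((Taxon 3,Taxon 7),(Taxon 6,Taxon 5))) (rooted by Taxon 0) and count the minimum state changes it requires (Fitch parsimony):
Trait 1: 1; Trait 2: 2; Trait 3: 2; Trait 4: 1; Trait 5: 2; Trait 6: 1.
Total tree length = 9.

9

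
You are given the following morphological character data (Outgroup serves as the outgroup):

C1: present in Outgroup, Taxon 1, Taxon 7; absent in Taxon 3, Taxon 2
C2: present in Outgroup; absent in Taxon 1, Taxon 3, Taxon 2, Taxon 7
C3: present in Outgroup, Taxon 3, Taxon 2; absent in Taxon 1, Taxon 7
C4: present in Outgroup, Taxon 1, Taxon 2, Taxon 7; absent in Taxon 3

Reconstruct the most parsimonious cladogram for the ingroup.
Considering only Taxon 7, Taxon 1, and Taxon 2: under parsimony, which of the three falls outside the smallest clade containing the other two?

The outgroup has state 'present' for every character, so 'absent' is the derived state throughout.
C1: derived state 'absent' in Taxon 2 and Taxon 3 only — synapomorphy for {Taxon 2, Taxon 3}.
All ingroup taxa share the derived state 'absent' for C2; it defines the ingroup but does not resolve relationships within it.
C3: derived state 'absent' in Taxon 1 and Taxon 7 only — synapomorphy for {Taxon 1, Taxon 7}.
C4: derived state 'absent' in Taxon 3 only — an autapomorphy, so it tells us nothing about relationships among taxa.
Most parsimonious ingroup topology: ((Taxon 1,Taxon 7),(Taxon 3,Taxon 2)).
Taxon 1 and Taxon 7 share a more recent common ancestor with each other than either does with Taxon 2, so Taxon 2 is the least closely related of the three.

Taxon 2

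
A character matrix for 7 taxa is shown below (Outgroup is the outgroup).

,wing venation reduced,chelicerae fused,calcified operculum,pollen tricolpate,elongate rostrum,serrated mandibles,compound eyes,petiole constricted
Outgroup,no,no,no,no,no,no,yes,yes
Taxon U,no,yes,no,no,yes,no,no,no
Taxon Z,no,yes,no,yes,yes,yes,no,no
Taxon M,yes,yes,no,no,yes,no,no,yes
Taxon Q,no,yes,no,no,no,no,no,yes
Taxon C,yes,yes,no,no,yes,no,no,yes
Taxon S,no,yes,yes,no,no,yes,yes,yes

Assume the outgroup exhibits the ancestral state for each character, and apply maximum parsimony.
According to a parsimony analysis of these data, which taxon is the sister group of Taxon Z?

Taxon U

Character polarity is set by the outgroup: the derived state is whichever differs from the outgroup's state, so for compound eyes, petiole constricted the derived state is 'no', and for the remaining characters it is 'yes'.
wing venation reduced (derived state 'yes') is shared by Taxon C and Taxon M — a synapomorphy uniting that clade.
All ingroup taxa share the derived state 'yes' for chelicerae fused; it defines the ingroup but does not resolve relationships within it.
calcified operculum: derived state 'yes' in Taxon S only — an autapomorphy, so it tells us nothing about relationships among taxa.
pollen tricolpate: derived state 'yes' in Taxon Z only — an autapomorphy, so it tells us nothing about relationships among taxa.
elongate rostrum: derived state 'yes' in Taxon C, Taxon M, Taxon U, and Taxon Z only — synapomorphy for {Taxon C, Taxon M, Taxon U, Taxon Z}.
serrated mandibles (state 'yes') occurs in Taxon S and Taxon Z but conflicts with the nesting implied by the other characters — most parsimoniously interpreted as homoplasy.
compound eyes (derived state 'no') is shared by Taxon C, Taxon M, Taxon Q, Taxon U, and Taxon Z — a synapomorphy uniting that clade.
Only Taxon U and Taxon Z show the derived state 'no' for petiole constricted, supporting them as a clade.
Most parsimonious ingroup topology: ((((Taxon U,Taxon Z),(Taxon M,Taxon C)),Taxon Q),Taxon S).
Taxon Z and Taxon U form a cherry on this tree, so they are sister taxa.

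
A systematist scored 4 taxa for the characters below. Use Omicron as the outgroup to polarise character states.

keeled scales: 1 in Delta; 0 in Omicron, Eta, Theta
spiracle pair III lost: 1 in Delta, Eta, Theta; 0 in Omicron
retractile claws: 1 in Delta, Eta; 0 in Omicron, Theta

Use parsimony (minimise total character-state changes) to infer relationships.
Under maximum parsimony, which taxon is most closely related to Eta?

Delta

The outgroup has state '0' for every character, so '1' is the derived state throughout.
keeled scales (derived state '1') is unique to Delta (autapomorphy; uninformative for grouping).
spiracle pair III lost (derived state '1') is shared by all ingroup taxa — unites the whole ingroup.
Only Delta and Eta show the derived state '1' for retractile claws, supporting them as a clade.
Most parsimonious ingroup topology: ((Delta,Eta),Theta).
Eta and Delta form a cherry on this tree, so they are sister taxa.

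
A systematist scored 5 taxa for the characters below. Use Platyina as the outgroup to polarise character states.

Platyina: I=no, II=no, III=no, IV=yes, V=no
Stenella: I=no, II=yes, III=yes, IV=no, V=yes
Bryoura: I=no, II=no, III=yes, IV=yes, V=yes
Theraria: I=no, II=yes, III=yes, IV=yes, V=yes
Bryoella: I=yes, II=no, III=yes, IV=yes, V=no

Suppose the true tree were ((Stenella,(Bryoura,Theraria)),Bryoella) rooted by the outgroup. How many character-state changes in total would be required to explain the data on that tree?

Map each character onto ((Stenella,(Bryoura,Theraria)),Bryoella) (rooted by Platyina) and count the minimum state changes it requires (Fitch parsimony):
I: 1; II: 2; III: 1; IV: 1; V: 1.
Total tree length = 6.

6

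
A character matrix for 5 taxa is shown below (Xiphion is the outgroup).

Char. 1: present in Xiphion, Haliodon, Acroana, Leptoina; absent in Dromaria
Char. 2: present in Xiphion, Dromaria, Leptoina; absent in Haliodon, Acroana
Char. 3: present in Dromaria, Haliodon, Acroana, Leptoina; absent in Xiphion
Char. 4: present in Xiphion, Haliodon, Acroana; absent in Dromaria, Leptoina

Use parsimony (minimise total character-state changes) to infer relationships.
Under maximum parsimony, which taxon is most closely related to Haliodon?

Acroana

Character polarity is set by the outgroup: the derived state is whichever differs from the outgroup's state, so for Char. 1, Char. 2, Char. 4 the derived state is 'absent', and for the remaining characters it is 'present'.
Char. 1: derived state 'absent' in Dromaria only — an autapomorphy, so it tells us nothing about relationships among taxa.
Only Acroana and Haliodon show the derived state 'absent' for Char. 2, supporting them as a clade.
Char. 3 (derived state 'present') is shared by all ingroup taxa — unites the whole ingroup.
Only Dromaria and Leptoina show the derived state 'absent' for Char. 4, supporting them as a clade.
Most parsimonious ingroup topology: ((Dromaria,Leptoina),(Haliodon,Acroana)).
Haliodon and Acroana form a cherry on this tree, so they are sister taxa.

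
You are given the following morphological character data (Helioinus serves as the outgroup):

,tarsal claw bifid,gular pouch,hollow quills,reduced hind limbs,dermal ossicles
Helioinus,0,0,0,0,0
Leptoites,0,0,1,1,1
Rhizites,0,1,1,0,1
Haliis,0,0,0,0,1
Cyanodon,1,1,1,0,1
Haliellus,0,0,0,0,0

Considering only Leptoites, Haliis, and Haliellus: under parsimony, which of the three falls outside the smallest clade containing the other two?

The outgroup has state '0' for every character, so '1' is the derived state throughout.
tarsal claw bifid: derived state '1' in Cyanodon only — an autapomorphy, so it tells us nothing about relationships among taxa.
Only Cyanodon and Rhizites show the derived state '1' for gular pouch, supporting them as a clade.
hollow quills: derived state '1' in Cyanodon, Leptoites, and Rhizites only — synapomorphy for {Cyanodon, Leptoites, Rhizites}.
reduced hind limbs: derived state '1' in Leptoites only — an autapomorphy, so it tells us nothing about relationships among taxa.
dermal ossicles (derived state '1') is shared by Cyanodon, Haliis, Leptoites, and Rhizites — a synapomorphy uniting that clade.
Most parsimonious ingroup topology: (((Leptoites,(Rhizites,Cyanodon)),Haliis),Haliellus).
Leptoites and Haliis share a more recent common ancestor with each other than either does with Haliellus, so Haliellus is the least closely related of the three.

Haliellus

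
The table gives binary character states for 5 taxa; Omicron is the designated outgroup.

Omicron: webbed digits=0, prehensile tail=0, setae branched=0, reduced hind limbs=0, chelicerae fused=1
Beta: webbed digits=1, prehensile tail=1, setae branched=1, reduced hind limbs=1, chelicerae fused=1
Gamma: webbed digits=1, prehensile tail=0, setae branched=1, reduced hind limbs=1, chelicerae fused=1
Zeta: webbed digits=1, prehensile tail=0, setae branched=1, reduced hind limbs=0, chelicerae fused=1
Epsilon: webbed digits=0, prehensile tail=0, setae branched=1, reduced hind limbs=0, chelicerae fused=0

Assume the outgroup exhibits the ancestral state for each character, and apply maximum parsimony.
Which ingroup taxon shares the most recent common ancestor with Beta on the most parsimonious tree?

Character polarity is set by the outgroup: the derived state is whichever differs from the outgroup's state, so for chelicerae fused the derived state is '0', and for the remaining characters it is '1'.
webbed digits: derived state '1' in Beta, Gamma, and Zeta only — synapomorphy for {Beta, Gamma, Zeta}.
prehensile tail (derived state '1') is unique to Beta (autapomorphy; uninformative for grouping).
setae branched (derived state '1') is shared by all ingroup taxa — unites the whole ingroup.
reduced hind limbs: derived state '1' in Beta and Gamma only — synapomorphy for {Beta, Gamma}.
chelicerae fused (derived state '0') is unique to Epsilon (autapomorphy; uninformative for grouping).
Most parsimonious ingroup topology: (((Beta,Gamma),Zeta),Epsilon).
Beta and Gamma form a cherry on this tree, so they are sister taxa.

Gamma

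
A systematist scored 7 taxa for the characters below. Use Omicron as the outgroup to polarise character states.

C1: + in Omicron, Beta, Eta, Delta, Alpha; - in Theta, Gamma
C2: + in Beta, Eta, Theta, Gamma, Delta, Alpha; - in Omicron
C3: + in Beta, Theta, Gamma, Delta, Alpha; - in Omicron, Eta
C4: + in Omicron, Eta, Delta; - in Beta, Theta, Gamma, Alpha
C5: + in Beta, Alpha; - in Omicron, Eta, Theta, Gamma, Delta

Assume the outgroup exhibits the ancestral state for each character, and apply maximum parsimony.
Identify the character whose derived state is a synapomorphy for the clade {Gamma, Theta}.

C1

Character polarity is set by the outgroup: the derived state is whichever differs from the outgroup's state, so for C1, C4 the derived state is '-', and for the remaining characters it is '+'.
C1: derived state '-' in Gamma and Theta only — synapomorphy for {Gamma, Theta}.
All ingroup taxa share the derived state '+' for C2; it defines the ingroup but does not resolve relationships within it.
C3: derived state '+' in Alpha, Beta, Delta, Gamma, and Theta only — synapomorphy for {Alpha, Beta, Delta, Gamma, Theta}.
C4 (derived state '-') is shared by Alpha, Beta, Gamma, and Theta — a synapomorphy uniting that clade.
Only Alpha and Beta show the derived state '+' for C5, supporting them as a clade.
Most parsimonious ingroup topology: ((((Beta,Alpha),(Theta,Gamma)),Delta),Eta).
The clade {Gamma, Theta} is supported by C1: its derived state '-' occurs in exactly those taxa and in no other taxon (including the outgroup).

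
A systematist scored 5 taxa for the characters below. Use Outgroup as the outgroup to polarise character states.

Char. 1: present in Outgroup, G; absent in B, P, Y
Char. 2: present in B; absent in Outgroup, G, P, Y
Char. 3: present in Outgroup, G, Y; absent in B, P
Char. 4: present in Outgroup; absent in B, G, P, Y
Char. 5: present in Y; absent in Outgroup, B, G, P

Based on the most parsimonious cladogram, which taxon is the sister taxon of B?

Character polarity is set by the outgroup: the derived state is whichever differs from the outgroup's state, so for Char. 1, Char. 3, Char. 4 the derived state is 'absent', and for the remaining characters it is 'present'.
Char. 1: derived state 'absent' in B, P, and Y only — synapomorphy for {B, P, Y}.
Char. 2 (derived state 'present') is unique to B (autapomorphy; uninformative for grouping).
Only B and P show the derived state 'absent' for Char. 3, supporting them as a clade.
All ingroup taxa share the derived state 'absent' for Char. 4; it defines the ingroup but does not resolve relationships within it.
Char. 5: derived state 'present' in Y only — an autapomorphy, so it tells us nothing about relationships among taxa.
Most parsimonious ingroup topology: (((B,P),Y),G).
B and P form a cherry on this tree, so they are sister taxa.

P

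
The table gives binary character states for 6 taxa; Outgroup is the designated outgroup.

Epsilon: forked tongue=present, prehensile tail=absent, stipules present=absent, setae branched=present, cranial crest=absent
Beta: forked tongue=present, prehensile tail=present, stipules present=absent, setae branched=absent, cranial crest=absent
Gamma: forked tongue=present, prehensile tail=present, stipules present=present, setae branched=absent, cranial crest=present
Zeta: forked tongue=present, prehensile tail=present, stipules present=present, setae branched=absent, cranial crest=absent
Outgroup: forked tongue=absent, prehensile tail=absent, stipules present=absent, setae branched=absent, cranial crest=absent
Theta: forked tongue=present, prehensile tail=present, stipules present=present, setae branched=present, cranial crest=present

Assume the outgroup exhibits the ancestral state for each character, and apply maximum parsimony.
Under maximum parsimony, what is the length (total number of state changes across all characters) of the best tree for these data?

6

The outgroup has state 'absent' for every character, so 'present' is the derived state throughout.
All ingroup taxa share the derived state 'present' for forked tongue; it defines the ingroup but does not resolve relationships within it.
prehensile tail (derived state 'present') is shared by Beta, Gamma, Theta, and Zeta — a synapomorphy uniting that clade.
stipules present: derived state 'present' in Gamma, Theta, and Zeta only — synapomorphy for {Gamma, Theta, Zeta}.
setae branched groups Epsilon and Theta, which is incompatible with the clades supported by the remaining characters; treating it as convergent (homoplasy) costs fewer steps than any alternative tree.
cranial crest: derived state 'present' in Gamma and Theta only — synapomorphy for {Gamma, Theta}.
Most parsimonious ingroup topology: (Epsilon,(((Gamma,Theta),Zeta),Beta)).
Changes per character on this tree: forked tongue: 1; prehensile tail: 1; stipules present: 1; setae branched: 2; cranial crest: 1.
Total = 6.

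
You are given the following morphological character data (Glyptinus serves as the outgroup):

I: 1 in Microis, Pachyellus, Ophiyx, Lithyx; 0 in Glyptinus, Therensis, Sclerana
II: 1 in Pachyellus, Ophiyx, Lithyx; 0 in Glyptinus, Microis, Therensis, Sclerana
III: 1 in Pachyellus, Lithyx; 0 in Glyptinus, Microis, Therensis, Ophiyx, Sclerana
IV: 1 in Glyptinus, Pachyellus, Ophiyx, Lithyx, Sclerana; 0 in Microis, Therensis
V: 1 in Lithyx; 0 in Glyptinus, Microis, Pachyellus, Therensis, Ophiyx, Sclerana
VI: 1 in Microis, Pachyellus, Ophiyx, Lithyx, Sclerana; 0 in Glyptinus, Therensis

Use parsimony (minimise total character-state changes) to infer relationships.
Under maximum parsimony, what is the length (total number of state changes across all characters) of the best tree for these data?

7

Character polarity is set by the outgroup: the derived state is whichever differs from the outgroup's state, so for IV the derived state is '0', and for the remaining characters it is '1'.
Only Lithyx, Microis, Ophiyx, and Pachyellus show the derived state '1' for I, supporting them as a clade.
II (derived state '1') is shared by Lithyx, Ophiyx, and Pachyellus — a synapomorphy uniting that clade.
III (derived state '1') is shared by Lithyx and Pachyellus — a synapomorphy uniting that clade.
IV (state '0') occurs in Microis and Therensis but conflicts with the nesting implied by the other characters — most parsimoniously interpreted as homoplasy.
V: derived state '1' in Lithyx only — an autapomorphy, so it tells us nothing about relationships among taxa.
VI (derived state '1') is shared by Lithyx, Microis, Ophiyx, Pachyellus, and Sclerana — a synapomorphy uniting that clade.
Most parsimonious ingroup topology: (((Microis,((Pachyellus,Lithyx),Ophiyx)),Sclerana),Therensis).
Changes per character on this tree: I: 1; II: 1; III: 1; IV: 2; V: 1; VI: 1.
Total = 7.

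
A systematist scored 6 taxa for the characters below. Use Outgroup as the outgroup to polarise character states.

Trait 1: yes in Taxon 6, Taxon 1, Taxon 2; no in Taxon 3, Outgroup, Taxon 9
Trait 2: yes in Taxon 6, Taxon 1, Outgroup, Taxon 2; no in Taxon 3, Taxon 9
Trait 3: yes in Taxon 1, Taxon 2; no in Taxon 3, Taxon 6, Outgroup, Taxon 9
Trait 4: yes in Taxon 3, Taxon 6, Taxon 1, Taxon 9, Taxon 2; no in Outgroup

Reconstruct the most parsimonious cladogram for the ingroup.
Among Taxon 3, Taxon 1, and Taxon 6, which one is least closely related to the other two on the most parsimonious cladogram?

Character polarity is set by the outgroup: the derived state is whichever differs from the outgroup's state, so for Trait 2 the derived state is 'no', and for the remaining characters it is 'yes'.
Only Taxon 1, Taxon 2, and Taxon 6 show the derived state 'yes' for Trait 1, supporting them as a clade.
Only Taxon 3 and Taxon 9 show the derived state 'no' for Trait 2, supporting them as a clade.
Trait 3: derived state 'yes' in Taxon 1 and Taxon 2 only — synapomorphy for {Taxon 1, Taxon 2}.
Trait 4 (derived state 'yes') is shared by all ingroup taxa — unites the whole ingroup.
Most parsimonious ingroup topology: ((Taxon 6,(Taxon 2,Taxon 1)),(Taxon 9,Taxon 3)).
Taxon 1 and Taxon 6 share a more recent common ancestor with each other than either does with Taxon 3, so Taxon 3 is the least closely related of the three.

Taxon 3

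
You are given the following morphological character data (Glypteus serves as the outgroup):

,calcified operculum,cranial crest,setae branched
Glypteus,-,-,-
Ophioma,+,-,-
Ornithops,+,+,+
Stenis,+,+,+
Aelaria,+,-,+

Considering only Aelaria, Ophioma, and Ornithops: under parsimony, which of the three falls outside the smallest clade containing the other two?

The outgroup has state '-' for every character, so '+' is the derived state throughout.
All ingroup taxa share the derived state '+' for calcified operculum; it defines the ingroup but does not resolve relationships within it.
cranial crest (derived state '+') is shared by Ornithops and Stenis — a synapomorphy uniting that clade.
setae branched (derived state '+') is shared by Aelaria, Ornithops, and Stenis — a synapomorphy uniting that clade.
Most parsimonious ingroup topology: (Ophioma,((Ornithops,Stenis),Aelaria)).
Ornithops and Aelaria share a more recent common ancestor with each other than either does with Ophioma, so Ophioma is the least closely related of the three.

Ophioma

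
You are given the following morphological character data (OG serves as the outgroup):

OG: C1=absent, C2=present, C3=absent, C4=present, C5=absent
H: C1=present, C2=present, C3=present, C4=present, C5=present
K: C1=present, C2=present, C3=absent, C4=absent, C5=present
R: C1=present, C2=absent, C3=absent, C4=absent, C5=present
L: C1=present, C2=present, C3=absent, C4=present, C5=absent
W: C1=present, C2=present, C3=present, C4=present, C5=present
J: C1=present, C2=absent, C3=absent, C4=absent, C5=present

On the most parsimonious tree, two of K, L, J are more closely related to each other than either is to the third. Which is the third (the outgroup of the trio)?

Character polarity is set by the outgroup: the derived state is whichever differs from the outgroup's state, so for C2, C4 the derived state is 'absent', and for the remaining characters it is 'present'.
C1 (derived state 'present') is shared by all ingroup taxa — unites the whole ingroup.
C2 (derived state 'absent') is shared by J and R — a synapomorphy uniting that clade.
C3: derived state 'present' in H and W only — synapomorphy for {H, W}.
C4 (derived state 'absent') is shared by J, K, and R — a synapomorphy uniting that clade.
C5: derived state 'present' in H, J, K, R, and W only — synapomorphy for {H, J, K, R, W}.
Most parsimonious ingroup topology: (((H,W),(K,(R,J))),L).
K and J share a more recent common ancestor with each other than either does with L, so L is the least closely related of the three.

L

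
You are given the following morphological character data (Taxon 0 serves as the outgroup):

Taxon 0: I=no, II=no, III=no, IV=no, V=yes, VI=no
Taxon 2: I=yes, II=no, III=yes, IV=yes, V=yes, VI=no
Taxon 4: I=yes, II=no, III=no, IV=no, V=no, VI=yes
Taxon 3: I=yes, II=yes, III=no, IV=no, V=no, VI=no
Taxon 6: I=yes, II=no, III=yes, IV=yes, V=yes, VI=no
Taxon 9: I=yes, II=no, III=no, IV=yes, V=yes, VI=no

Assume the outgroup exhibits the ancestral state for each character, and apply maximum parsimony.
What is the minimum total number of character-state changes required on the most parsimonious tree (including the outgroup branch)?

Character polarity is set by the outgroup: the derived state is whichever differs from the outgroup's state, so for V the derived state is 'no', and for the remaining characters it is 'yes'.
I (derived state 'yes') is shared by all ingroup taxa — unites the whole ingroup.
II: derived state 'yes' in Taxon 3 only — an autapomorphy, so it tells us nothing about relationships among taxa.
III (derived state 'yes') is shared by Taxon 2 and Taxon 6 — a synapomorphy uniting that clade.
IV (derived state 'yes') is shared by Taxon 2, Taxon 6, and Taxon 9 — a synapomorphy uniting that clade.
Only Taxon 3 and Taxon 4 show the derived state 'no' for V, supporting them as a clade.
VI: derived state 'yes' in Taxon 4 only — an autapomorphy, so it tells us nothing about relationships among taxa.
Most parsimonious ingroup topology: (((Taxon 2,Taxon 6),Taxon 9),(Taxon 4,Taxon 3)).
Changes per character on this tree: I: 1; II: 1; III: 1; IV: 1; V: 1; VI: 1.
Total = 6.

6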